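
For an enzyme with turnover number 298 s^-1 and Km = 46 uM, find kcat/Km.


Catalytic efficiency = kcat / Km
= 298 / 46
= 6.4783 uM^-1*s^-1

6.4783 uM^-1*s^-1


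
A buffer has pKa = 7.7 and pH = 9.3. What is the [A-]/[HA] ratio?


[A-]/[HA] = 10^(pH - pKa)
= 10^(9.3 - 7.7)
= 39.8107

39.8107


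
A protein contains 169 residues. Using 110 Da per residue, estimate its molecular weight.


MW = n_residues * 110 Da
MW = 169 * 110
MW = 18590 Da

18590 Da


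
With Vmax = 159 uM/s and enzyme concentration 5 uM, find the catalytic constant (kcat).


kcat = Vmax / [E]t
kcat = 159 / 5
kcat = 31.8 s^-1

31.8 s^-1


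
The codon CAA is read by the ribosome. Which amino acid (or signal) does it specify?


Standard genetic code lookup.
Codon CAA -> Gln

Gln


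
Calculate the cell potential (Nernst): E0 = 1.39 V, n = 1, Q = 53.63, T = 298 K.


E = E0 - (RT/nF) * ln(Q)
E = 1.39 - (8.314 * 298 / (1 * 96485)) * ln(53.63)
E = 1.2877 V

1.2877 V


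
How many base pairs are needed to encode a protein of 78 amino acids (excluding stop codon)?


Each amino acid = 1 codon = 3 bp
bp = 78 * 3 = 234 bp

234 bp


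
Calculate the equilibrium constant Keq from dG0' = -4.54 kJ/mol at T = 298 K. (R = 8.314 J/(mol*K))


Keq = exp(-dG0 * 1000 / (R * T))
Keq = exp(-(-4.54) * 1000 / (8.314 * 298))
Keq = 6.2491

6.2491


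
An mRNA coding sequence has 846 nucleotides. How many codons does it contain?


codons = nucleotides / 3
codons = 846 / 3 = 282

282


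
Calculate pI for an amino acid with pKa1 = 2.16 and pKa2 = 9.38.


pI = (pKa1 + pKa2) / 2
pI = (2.16 + 9.38) / 2
pI = 5.77

5.77


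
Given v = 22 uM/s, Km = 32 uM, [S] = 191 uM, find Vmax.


Vmax = v * (Km + [S]) / [S]
Vmax = 22 * (32 + 191) / 191
Vmax = 25.6859 uM/s

25.6859 uM/s


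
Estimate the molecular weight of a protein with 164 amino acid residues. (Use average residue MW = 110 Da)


MW = n_residues * 110 Da
MW = 164 * 110
MW = 18040 Da

18040 Da


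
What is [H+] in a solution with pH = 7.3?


[H+] = 10^(-pH)
[H+] = 10^(-7.3)
[H+] = 5.012e-08 M

5.012e-08 M


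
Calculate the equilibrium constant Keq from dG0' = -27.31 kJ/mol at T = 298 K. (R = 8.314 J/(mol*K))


Keq = exp(-dG0 * 1000 / (R * T))
Keq = exp(-(-27.31) * 1000 / (8.314 * 298))
Keq = 61260.3772

61260.3772


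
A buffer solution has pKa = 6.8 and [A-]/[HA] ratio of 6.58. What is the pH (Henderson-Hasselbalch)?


pH = pKa + log10([A-]/[HA])
pH = 6.8 + log10(6.58)
pH = 7.6182

7.6182


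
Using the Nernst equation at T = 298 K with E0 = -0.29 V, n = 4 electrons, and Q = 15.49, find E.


E = E0 - (RT/nF) * ln(Q)
E = -0.29 - (8.314 * 298 / (4 * 96485)) * ln(15.49)
E = -0.3076 V

-0.3076 V


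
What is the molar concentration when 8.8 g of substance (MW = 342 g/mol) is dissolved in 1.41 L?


C = (mass / MW) / volume
C = (8.8 / 342) / 1.41
C = 0.0182 M

0.0182 M


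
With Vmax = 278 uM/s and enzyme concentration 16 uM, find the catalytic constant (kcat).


kcat = Vmax / [E]t
kcat = 278 / 16
kcat = 17.375 s^-1

17.375 s^-1


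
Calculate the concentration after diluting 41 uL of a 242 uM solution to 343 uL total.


C2 = C1 * V1 / V2
C2 = 242 * 41 / 343
C2 = 28.9271 uM

28.9271 uM


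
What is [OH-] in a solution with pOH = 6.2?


[OH-] = 10^(-pOH)
[OH-] = 10^(-6.2)
[OH-] = 6.310e-07 M

6.310e-07 M


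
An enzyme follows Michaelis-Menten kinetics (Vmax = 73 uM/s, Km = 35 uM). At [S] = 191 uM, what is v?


v = Vmax * [S] / (Km + [S])
v = 73 * 191 / (35 + 191)
v = 61.6947 uM/s

61.6947 uM/s


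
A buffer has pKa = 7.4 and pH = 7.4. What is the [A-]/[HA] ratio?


[A-]/[HA] = 10^(pH - pKa)
= 10^(7.4 - 7.4)
= 1.0

1.0


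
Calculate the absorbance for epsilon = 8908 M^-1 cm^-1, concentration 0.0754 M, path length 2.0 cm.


A = epsilon * c * l
A = 8908 * 0.0754 * 2.0
A = 1343.3264

1343.3264


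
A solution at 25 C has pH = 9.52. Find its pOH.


pOH = 14 - pH
pOH = 14 - 9.52
pOH = 4.48

4.48


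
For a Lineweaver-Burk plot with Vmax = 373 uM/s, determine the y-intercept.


y-intercept = 1/Vmax
= 1/373
= 0.0027 s/uM

0.0027 s/uM


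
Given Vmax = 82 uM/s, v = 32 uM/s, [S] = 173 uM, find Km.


Km = [S] * (Vmax - v) / v
Km = 173 * (82 - 32) / 32
Km = 270.3125 uM

270.3125 uM


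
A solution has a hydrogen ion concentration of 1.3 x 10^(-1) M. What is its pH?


pH = -log10([H+])
pH = -log10(1.3 x 10^(-1))
pH = 0.8861

0.8861


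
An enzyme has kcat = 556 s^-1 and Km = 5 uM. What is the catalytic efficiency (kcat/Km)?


Catalytic efficiency = kcat / Km
= 556 / 5
= 111.2 uM^-1*s^-1

111.2 uM^-1*s^-1


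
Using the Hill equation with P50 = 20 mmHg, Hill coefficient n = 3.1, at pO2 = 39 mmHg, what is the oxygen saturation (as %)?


Y = pO2^n / (P50^n + pO2^n)
Y = 39^3.1 / (20^3.1 + 39^3.1)
Y = 88.8%

88.8%


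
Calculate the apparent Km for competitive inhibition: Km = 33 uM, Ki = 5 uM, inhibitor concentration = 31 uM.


Km_app = Km * (1 + [I]/Ki)
Km_app = 33 * (1 + 31/5)
Km_app = 237.6 uM

237.6 uM


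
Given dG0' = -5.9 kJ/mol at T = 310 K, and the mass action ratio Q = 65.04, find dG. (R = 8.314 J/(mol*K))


dG = dG0' + RT * ln(Q) / 1000
dG = -5.9 + 8.314 * 310 * ln(65.04) / 1000
dG = 4.8604 kJ/mol

4.8604 kJ/mol


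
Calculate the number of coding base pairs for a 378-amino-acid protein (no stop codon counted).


Each amino acid = 1 codon = 3 bp
bp = 378 * 3 = 1134 bp

1134 bp


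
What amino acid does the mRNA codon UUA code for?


Standard genetic code lookup.
Codon UUA -> Leu

Leu


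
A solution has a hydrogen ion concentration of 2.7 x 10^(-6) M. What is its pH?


pH = -log10([H+])
pH = -log10(2.7 x 10^(-6))
pH = 5.5686

5.5686


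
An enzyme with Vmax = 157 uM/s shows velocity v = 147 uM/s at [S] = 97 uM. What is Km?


Km = [S] * (Vmax - v) / v
Km = 97 * (157 - 147) / 147
Km = 6.5986 uM

6.5986 uM


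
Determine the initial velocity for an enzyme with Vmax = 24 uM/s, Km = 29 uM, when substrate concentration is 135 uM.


v = Vmax * [S] / (Km + [S])
v = 24 * 135 / (29 + 135)
v = 19.7561 uM/s

19.7561 uM/s


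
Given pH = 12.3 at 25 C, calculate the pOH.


pOH = 14 - pH
pOH = 14 - 12.3
pOH = 1.7

1.7


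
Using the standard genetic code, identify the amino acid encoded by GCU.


Standard genetic code lookup.
Codon GCU -> Ala

Ala


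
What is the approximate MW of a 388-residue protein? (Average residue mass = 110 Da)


MW = n_residues * 110 Da
MW = 388 * 110
MW = 42680 Da

42680 Da


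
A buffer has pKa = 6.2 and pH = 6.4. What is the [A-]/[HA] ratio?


[A-]/[HA] = 10^(pH - pKa)
= 10^(6.4 - 6.2)
= 1.5849

1.5849


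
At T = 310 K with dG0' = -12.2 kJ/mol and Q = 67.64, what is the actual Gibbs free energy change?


dG = dG0' + RT * ln(Q) / 1000
dG = -12.2 + 8.314 * 310 * ln(67.64) / 1000
dG = -1.3386 kJ/mol

-1.3386 kJ/mol


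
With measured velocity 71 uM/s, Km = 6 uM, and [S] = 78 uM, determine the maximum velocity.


Vmax = v * (Km + [S]) / [S]
Vmax = 71 * (6 + 78) / 78
Vmax = 76.4615 uM/s

76.4615 uM/s


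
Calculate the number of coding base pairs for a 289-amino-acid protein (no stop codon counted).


Each amino acid = 1 codon = 3 bp
bp = 289 * 3 = 867 bp

867 bp


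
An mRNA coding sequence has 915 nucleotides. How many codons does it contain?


codons = nucleotides / 3
codons = 915 / 3 = 305

305


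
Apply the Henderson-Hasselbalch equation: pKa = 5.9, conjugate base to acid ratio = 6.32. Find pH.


pH = pKa + log10([A-]/[HA])
pH = 5.9 + log10(6.32)
pH = 6.7007

6.7007


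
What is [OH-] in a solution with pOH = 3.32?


[OH-] = 10^(-pOH)
[OH-] = 10^(-3.32)
[OH-] = 4.786e-04 M

4.786e-04 M


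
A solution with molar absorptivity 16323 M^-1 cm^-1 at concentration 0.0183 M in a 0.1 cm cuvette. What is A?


A = epsilon * c * l
A = 16323 * 0.0183 * 0.1
A = 29.8711

29.8711


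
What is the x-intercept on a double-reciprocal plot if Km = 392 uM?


x-intercept = -1/Km
= -1/392
= -0.0026 1/uM

-0.0026 1/uM


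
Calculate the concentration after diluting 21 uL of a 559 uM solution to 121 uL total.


C2 = C1 * V1 / V2
C2 = 559 * 21 / 121
C2 = 97.0165 uM

97.0165 uM


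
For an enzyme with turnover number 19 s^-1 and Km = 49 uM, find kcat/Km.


Catalytic efficiency = kcat / Km
= 19 / 49
= 0.3878 uM^-1*s^-1

0.3878 uM^-1*s^-1


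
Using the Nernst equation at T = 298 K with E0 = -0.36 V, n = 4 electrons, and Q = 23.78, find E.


E = E0 - (RT/nF) * ln(Q)
E = -0.36 - (8.314 * 298 / (4 * 96485)) * ln(23.78)
E = -0.3803 V

-0.3803 V


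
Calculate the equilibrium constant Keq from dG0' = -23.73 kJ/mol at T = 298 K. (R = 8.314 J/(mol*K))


Keq = exp(-dG0 * 1000 / (R * T))
Keq = exp(-(-23.73) * 1000 / (8.314 * 298))
Keq = 14442.4272

14442.4272


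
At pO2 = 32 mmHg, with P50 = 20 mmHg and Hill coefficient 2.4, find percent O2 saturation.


Y = pO2^n / (P50^n + pO2^n)
Y = 32^2.4 / (20^2.4 + 32^2.4)
Y = 75.55%

75.55%


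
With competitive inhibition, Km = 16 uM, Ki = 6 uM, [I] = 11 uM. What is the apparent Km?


Km_app = Km * (1 + [I]/Ki)
Km_app = 16 * (1 + 11/6)
Km_app = 45.3333 uM

45.3333 uM


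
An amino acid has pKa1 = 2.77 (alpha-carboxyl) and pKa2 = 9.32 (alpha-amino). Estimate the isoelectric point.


pI = (pKa1 + pKa2) / 2
pI = (2.77 + 9.32) / 2
pI = 6.045

6.045


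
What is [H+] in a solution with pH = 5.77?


[H+] = 10^(-pH)
[H+] = 10^(-5.77)
[H+] = 1.698e-06 M

1.698e-06 M


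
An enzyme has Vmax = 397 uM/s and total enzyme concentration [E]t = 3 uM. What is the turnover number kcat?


kcat = Vmax / [E]t
kcat = 397 / 3
kcat = 132.3333 s^-1

132.3333 s^-1


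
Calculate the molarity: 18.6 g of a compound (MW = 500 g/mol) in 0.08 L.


C = (mass / MW) / volume
C = (18.6 / 500) / 0.08
C = 0.465 M

0.465 M


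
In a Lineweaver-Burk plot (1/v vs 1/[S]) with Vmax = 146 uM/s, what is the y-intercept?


y-intercept = 1/Vmax
= 1/146
= 0.0068 s/uM

0.0068 s/uM


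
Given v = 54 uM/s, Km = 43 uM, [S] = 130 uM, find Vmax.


Vmax = v * (Km + [S]) / [S]
Vmax = 54 * (43 + 130) / 130
Vmax = 71.8615 uM/s

71.8615 uM/s


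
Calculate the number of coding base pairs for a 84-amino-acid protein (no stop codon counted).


Each amino acid = 1 codon = 3 bp
bp = 84 * 3 = 252 bp

252 bp


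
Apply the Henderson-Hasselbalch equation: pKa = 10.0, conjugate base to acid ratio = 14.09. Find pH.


pH = pKa + log10([A-]/[HA])
pH = 10.0 + log10(14.09)
pH = 11.1489

11.1489


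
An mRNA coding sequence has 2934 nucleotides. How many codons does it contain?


codons = nucleotides / 3
codons = 2934 / 3 = 978

978


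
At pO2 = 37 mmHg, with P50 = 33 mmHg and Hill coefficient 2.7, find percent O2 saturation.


Y = pO2^n / (P50^n + pO2^n)
Y = 37^2.7 / (33^2.7 + 37^2.7)
Y = 57.66%

57.66%


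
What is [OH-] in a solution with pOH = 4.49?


[OH-] = 10^(-pOH)
[OH-] = 10^(-4.49)
[OH-] = 3.236e-05 M

3.236e-05 M


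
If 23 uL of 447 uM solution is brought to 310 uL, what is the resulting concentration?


C2 = C1 * V1 / V2
C2 = 447 * 23 / 310
C2 = 33.1645 uM

33.1645 uM


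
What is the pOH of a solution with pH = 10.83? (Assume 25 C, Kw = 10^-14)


pOH = 14 - pH
pOH = 14 - 10.83
pOH = 3.17

3.17


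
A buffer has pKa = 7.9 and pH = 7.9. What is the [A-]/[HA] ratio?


[A-]/[HA] = 10^(pH - pKa)
= 10^(7.9 - 7.9)
= 1.0

1.0


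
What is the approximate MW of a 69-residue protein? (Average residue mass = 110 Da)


MW = n_residues * 110 Da
MW = 69 * 110
MW = 7590 Da

7590 Da


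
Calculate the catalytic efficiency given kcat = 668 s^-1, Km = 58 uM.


Catalytic efficiency = kcat / Km
= 668 / 58
= 11.5172 uM^-1*s^-1

11.5172 uM^-1*s^-1


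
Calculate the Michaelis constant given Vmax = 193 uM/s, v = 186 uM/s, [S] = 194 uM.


Km = [S] * (Vmax - v) / v
Km = 194 * (193 - 186) / 186
Km = 7.3011 uM

7.3011 uM


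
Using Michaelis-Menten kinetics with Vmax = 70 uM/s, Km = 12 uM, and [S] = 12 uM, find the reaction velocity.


v = Vmax * [S] / (Km + [S])
v = 70 * 12 / (12 + 12)
v = 35.0 uM/s

35.0 uM/s


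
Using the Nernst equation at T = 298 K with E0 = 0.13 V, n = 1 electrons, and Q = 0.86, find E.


E = E0 - (RT/nF) * ln(Q)
E = 0.13 - (8.314 * 298 / (1 * 96485)) * ln(0.86)
E = 0.1339 V

0.1339 V


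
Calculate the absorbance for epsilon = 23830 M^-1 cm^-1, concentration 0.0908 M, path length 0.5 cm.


A = epsilon * c * l
A = 23830 * 0.0908 * 0.5
A = 1081.882

1081.882


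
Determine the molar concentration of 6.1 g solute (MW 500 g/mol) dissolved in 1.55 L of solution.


C = (mass / MW) / volume
C = (6.1 / 500) / 1.55
C = 0.0079 M

0.0079 M


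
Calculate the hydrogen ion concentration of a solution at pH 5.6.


[H+] = 10^(-pH)
[H+] = 10^(-5.6)
[H+] = 2.512e-06 M

2.512e-06 M


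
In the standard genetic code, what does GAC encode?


Standard genetic code lookup.
Codon GAC -> Asp

Asp


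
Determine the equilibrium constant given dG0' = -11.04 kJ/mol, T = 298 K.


Keq = exp(-dG0 * 1000 / (R * T))
Keq = exp(-(-11.04) * 1000 / (8.314 * 298))
Keq = 86.1401

86.1401


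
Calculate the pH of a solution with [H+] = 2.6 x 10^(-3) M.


pH = -log10([H+])
pH = -log10(2.6 x 10^(-3))
pH = 2.585

2.585


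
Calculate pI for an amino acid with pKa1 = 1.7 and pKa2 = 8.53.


pI = (pKa1 + pKa2) / 2
pI = (1.7 + 8.53) / 2
pI = 5.115

5.115


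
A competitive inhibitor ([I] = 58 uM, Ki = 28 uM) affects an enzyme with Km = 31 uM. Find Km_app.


Km_app = Km * (1 + [I]/Ki)
Km_app = 31 * (1 + 58/28)
Km_app = 95.2143 uM

95.2143 uM


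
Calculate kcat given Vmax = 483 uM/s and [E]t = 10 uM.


kcat = Vmax / [E]t
kcat = 483 / 10
kcat = 48.3 s^-1

48.3 s^-1


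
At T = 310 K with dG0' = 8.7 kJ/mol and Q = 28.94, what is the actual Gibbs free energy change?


dG = dG0' + RT * ln(Q) / 1000
dG = 8.7 + 8.314 * 310 * ln(28.94) / 1000
dG = 17.3733 kJ/mol

17.3733 kJ/mol


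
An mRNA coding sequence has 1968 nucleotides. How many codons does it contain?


codons = nucleotides / 3
codons = 1968 / 3 = 656

656


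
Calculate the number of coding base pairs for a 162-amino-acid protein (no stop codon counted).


Each amino acid = 1 codon = 3 bp
bp = 162 * 3 = 486 bp

486 bp


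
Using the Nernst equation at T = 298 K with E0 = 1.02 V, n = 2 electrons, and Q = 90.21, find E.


E = E0 - (RT/nF) * ln(Q)
E = 1.02 - (8.314 * 298 / (2 * 96485)) * ln(90.21)
E = 0.9622 V

0.9622 V


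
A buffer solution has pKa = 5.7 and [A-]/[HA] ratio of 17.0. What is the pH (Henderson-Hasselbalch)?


pH = pKa + log10([A-]/[HA])
pH = 5.7 + log10(17.0)
pH = 6.9304

6.9304


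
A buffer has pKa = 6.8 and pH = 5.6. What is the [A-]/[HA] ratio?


[A-]/[HA] = 10^(pH - pKa)
= 10^(5.6 - 6.8)
= 0.0631

0.0631


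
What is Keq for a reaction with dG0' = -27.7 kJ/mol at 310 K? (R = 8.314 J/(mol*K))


Keq = exp(-dG0 * 1000 / (R * T))
Keq = exp(-(-27.7) * 1000 / (8.314 * 310))
Keq = 46514.2911

46514.2911


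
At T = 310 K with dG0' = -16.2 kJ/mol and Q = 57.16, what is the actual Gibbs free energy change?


dG = dG0' + RT * ln(Q) / 1000
dG = -16.2 + 8.314 * 310 * ln(57.16) / 1000
dG = -5.7725 kJ/mol

-5.7725 kJ/mol


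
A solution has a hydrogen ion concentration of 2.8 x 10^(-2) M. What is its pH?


pH = -log10([H+])
pH = -log10(2.8 x 10^(-2))
pH = 1.5528

1.5528


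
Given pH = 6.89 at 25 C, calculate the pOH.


pOH = 14 - pH
pOH = 14 - 6.89
pOH = 7.11

7.11


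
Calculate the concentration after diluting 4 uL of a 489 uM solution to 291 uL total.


C2 = C1 * V1 / V2
C2 = 489 * 4 / 291
C2 = 6.7216 uM

6.7216 uM


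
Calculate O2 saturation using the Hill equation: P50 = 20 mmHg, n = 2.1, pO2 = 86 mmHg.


Y = pO2^n / (P50^n + pO2^n)
Y = 86^2.1 / (20^2.1 + 86^2.1)
Y = 95.53%

95.53%


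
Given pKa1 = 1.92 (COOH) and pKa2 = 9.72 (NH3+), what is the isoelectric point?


pI = (pKa1 + pKa2) / 2
pI = (1.92 + 9.72) / 2
pI = 5.82

5.82


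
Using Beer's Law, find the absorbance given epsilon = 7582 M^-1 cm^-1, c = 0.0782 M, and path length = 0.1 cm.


A = epsilon * c * l
A = 7582 * 0.0782 * 0.1
A = 59.2912

59.2912


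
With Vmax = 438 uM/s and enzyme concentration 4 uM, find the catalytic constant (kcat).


kcat = Vmax / [E]t
kcat = 438 / 4
kcat = 109.5 s^-1

109.5 s^-1


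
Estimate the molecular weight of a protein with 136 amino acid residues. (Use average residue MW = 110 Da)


MW = n_residues * 110 Da
MW = 136 * 110
MW = 14960 Da

14960 Da


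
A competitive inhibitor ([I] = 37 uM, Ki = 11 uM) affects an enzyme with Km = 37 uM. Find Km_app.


Km_app = Km * (1 + [I]/Ki)
Km_app = 37 * (1 + 37/11)
Km_app = 161.4545 uM

161.4545 uM


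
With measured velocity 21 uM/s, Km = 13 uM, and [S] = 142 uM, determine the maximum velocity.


Vmax = v * (Km + [S]) / [S]
Vmax = 21 * (13 + 142) / 142
Vmax = 22.9225 uM/s

22.9225 uM/s


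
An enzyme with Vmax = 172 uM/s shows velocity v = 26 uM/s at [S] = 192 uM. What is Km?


Km = [S] * (Vmax - v) / v
Km = 192 * (172 - 26) / 26
Km = 1078.1538 uM

1078.1538 uM


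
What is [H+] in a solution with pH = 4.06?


[H+] = 10^(-pH)
[H+] = 10^(-4.06)
[H+] = 8.710e-05 M

8.710e-05 M


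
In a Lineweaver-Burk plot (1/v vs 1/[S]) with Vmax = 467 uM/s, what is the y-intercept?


y-intercept = 1/Vmax
= 1/467
= 0.0021 s/uM

0.0021 s/uM


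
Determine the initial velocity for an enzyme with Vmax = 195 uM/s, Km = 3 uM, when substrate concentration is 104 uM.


v = Vmax * [S] / (Km + [S])
v = 195 * 104 / (3 + 104)
v = 189.5327 uM/s

189.5327 uM/s


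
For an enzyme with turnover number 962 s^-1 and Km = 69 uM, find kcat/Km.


Catalytic efficiency = kcat / Km
= 962 / 69
= 13.942 uM^-1*s^-1

13.942 uM^-1*s^-1


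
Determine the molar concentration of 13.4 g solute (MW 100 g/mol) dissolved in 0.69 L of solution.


C = (mass / MW) / volume
C = (13.4 / 100) / 0.69
C = 0.1942 M

0.1942 M


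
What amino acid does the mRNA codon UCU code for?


Standard genetic code lookup.
Codon UCU -> Ser

Ser


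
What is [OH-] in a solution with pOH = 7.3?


[OH-] = 10^(-pOH)
[OH-] = 10^(-7.3)
[OH-] = 5.012e-08 M

5.012e-08 M


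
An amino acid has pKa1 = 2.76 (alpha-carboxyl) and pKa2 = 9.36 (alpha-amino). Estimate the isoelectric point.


pI = (pKa1 + pKa2) / 2
pI = (2.76 + 9.36) / 2
pI = 6.06

6.06


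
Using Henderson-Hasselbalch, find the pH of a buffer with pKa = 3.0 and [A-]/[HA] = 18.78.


pH = pKa + log10([A-]/[HA])
pH = 3.0 + log10(18.78)
pH = 4.2737

4.2737


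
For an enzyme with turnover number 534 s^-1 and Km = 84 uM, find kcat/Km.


Catalytic efficiency = kcat / Km
= 534 / 84
= 6.3571 uM^-1*s^-1

6.3571 uM^-1*s^-1


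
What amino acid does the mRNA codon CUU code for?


Standard genetic code lookup.
Codon CUU -> Leu

Leu


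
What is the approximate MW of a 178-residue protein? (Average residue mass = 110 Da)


MW = n_residues * 110 Da
MW = 178 * 110
MW = 19580 Da

19580 Da


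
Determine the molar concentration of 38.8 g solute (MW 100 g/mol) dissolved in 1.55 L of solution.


C = (mass / MW) / volume
C = (38.8 / 100) / 1.55
C = 0.2503 M

0.2503 M


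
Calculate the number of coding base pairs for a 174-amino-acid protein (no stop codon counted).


Each amino acid = 1 codon = 3 bp
bp = 174 * 3 = 522 bp

522 bp


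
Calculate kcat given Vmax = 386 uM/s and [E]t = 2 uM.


kcat = Vmax / [E]t
kcat = 386 / 2
kcat = 193.0 s^-1

193.0 s^-1


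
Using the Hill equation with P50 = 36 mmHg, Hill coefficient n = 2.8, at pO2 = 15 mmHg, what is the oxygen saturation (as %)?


Y = pO2^n / (P50^n + pO2^n)
Y = 15^2.8 / (36^2.8 + 15^2.8)
Y = 7.93%

7.93%


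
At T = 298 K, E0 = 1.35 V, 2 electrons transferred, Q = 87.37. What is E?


E = E0 - (RT/nF) * ln(Q)
E = 1.35 - (8.314 * 298 / (2 * 96485)) * ln(87.37)
E = 1.2926 V

1.2926 V


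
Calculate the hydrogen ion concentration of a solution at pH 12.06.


[H+] = 10^(-pH)
[H+] = 10^(-12.06)
[H+] = 8.710e-13 M

8.710e-13 M


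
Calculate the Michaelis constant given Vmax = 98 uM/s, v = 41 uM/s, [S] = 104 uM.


Km = [S] * (Vmax - v) / v
Km = 104 * (98 - 41) / 41
Km = 144.5854 uM

144.5854 uM


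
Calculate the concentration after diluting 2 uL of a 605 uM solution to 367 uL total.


C2 = C1 * V1 / V2
C2 = 605 * 2 / 367
C2 = 3.297 uM

3.297 uM


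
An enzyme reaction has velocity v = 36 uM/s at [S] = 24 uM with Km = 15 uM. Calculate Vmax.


Vmax = v * (Km + [S]) / [S]
Vmax = 36 * (15 + 24) / 24
Vmax = 58.5 uM/s

58.5 uM/s


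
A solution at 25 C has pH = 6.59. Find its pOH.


pOH = 14 - pH
pOH = 14 - 6.59
pOH = 7.41

7.41


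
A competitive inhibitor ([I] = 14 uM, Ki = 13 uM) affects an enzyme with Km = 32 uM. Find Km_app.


Km_app = Km * (1 + [I]/Ki)
Km_app = 32 * (1 + 14/13)
Km_app = 66.4615 uM

66.4615 uM


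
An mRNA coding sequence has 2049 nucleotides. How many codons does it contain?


codons = nucleotides / 3
codons = 2049 / 3 = 683

683


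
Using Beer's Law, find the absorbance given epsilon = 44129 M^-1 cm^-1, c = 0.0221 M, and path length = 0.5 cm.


A = epsilon * c * l
A = 44129 * 0.0221 * 0.5
A = 487.6255

487.6255


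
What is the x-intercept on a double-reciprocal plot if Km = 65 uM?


x-intercept = -1/Km
= -1/65
= -0.0154 1/uM

-0.0154 1/uM


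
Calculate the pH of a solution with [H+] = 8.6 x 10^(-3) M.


pH = -log10([H+])
pH = -log10(8.6 x 10^(-3))
pH = 2.0655

2.0655


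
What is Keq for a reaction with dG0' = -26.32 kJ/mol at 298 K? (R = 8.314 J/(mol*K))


Keq = exp(-dG0 * 1000 / (R * T))
Keq = exp(-(-26.32) * 1000 / (8.314 * 298))
Keq = 41081.1141

41081.1141


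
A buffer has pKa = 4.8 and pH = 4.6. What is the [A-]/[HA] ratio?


[A-]/[HA] = 10^(pH - pKa)
= 10^(4.6 - 4.8)
= 0.631

0.631


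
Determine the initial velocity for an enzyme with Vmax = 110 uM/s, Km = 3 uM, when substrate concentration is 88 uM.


v = Vmax * [S] / (Km + [S])
v = 110 * 88 / (3 + 88)
v = 106.3736 uM/s

106.3736 uM/s


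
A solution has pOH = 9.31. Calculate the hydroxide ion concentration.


[OH-] = 10^(-pOH)
[OH-] = 10^(-9.31)
[OH-] = 4.898e-10 M

4.898e-10 M


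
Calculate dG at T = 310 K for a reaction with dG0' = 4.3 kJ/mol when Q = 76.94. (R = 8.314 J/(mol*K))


dG = dG0' + RT * ln(Q) / 1000
dG = 4.3 + 8.314 * 310 * ln(76.94) / 1000
dG = 15.4935 kJ/mol

15.4935 kJ/mol


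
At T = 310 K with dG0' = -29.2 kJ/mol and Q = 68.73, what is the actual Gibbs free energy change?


dG = dG0' + RT * ln(Q) / 1000
dG = -29.2 + 8.314 * 310 * ln(68.73) / 1000
dG = -18.2974 kJ/mol

-18.2974 kJ/mol


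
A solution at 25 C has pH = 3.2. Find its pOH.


pOH = 14 - pH
pOH = 14 - 3.2
pOH = 10.8

10.8


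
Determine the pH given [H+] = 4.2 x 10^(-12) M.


pH = -log10([H+])
pH = -log10(4.2 x 10^(-12))
pH = 11.3768

11.3768


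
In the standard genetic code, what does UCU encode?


Standard genetic code lookup.
Codon UCU -> Ser

Ser


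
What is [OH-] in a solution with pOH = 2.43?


[OH-] = 10^(-pOH)
[OH-] = 10^(-2.43)
[OH-] = 0.0037 M

0.0037 M


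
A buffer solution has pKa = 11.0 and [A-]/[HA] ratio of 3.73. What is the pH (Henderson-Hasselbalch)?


pH = pKa + log10([A-]/[HA])
pH = 11.0 + log10(3.73)
pH = 11.5717

11.5717


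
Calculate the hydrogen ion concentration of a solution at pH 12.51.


[H+] = 10^(-pH)
[H+] = 10^(-12.51)
[H+] = 3.090e-13 M

3.090e-13 M


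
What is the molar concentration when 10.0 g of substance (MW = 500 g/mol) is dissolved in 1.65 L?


C = (mass / MW) / volume
C = (10.0 / 500) / 1.65
C = 0.0121 M

0.0121 M


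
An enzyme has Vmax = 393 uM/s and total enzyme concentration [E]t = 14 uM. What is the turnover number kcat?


kcat = Vmax / [E]t
kcat = 393 / 14
kcat = 28.0714 s^-1

28.0714 s^-1


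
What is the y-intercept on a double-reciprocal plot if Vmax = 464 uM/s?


y-intercept = 1/Vmax
= 1/464
= 0.0022 s/uM

0.0022 s/uM


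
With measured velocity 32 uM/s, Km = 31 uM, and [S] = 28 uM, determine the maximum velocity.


Vmax = v * (Km + [S]) / [S]
Vmax = 32 * (31 + 28) / 28
Vmax = 67.4286 uM/s

67.4286 uM/s


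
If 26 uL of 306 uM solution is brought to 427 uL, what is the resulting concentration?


C2 = C1 * V1 / V2
C2 = 306 * 26 / 427
C2 = 18.6323 uM

18.6323 uM


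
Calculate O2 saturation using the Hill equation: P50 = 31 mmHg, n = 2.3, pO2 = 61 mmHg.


Y = pO2^n / (P50^n + pO2^n)
Y = 61^2.3 / (31^2.3 + 61^2.3)
Y = 82.59%

82.59%


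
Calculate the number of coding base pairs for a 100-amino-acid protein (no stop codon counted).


Each amino acid = 1 codon = 3 bp
bp = 100 * 3 = 300 bp

300 bp


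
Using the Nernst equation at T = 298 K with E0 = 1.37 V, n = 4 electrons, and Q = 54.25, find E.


E = E0 - (RT/nF) * ln(Q)
E = 1.37 - (8.314 * 298 / (4 * 96485)) * ln(54.25)
E = 1.3444 V

1.3444 V


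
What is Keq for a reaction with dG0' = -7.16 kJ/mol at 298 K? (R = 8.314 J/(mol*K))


Keq = exp(-dG0 * 1000 / (R * T))
Keq = exp(-(-7.16) * 1000 / (8.314 * 298))
Keq = 17.992

17.992


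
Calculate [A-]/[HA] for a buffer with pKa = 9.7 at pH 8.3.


[A-]/[HA] = 10^(pH - pKa)
= 10^(8.3 - 9.7)
= 0.0398

0.0398


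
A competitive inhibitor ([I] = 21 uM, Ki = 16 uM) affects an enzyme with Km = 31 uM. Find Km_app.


Km_app = Km * (1 + [I]/Ki)
Km_app = 31 * (1 + 21/16)
Km_app = 71.6875 uM

71.6875 uM


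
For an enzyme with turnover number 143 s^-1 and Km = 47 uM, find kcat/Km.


Catalytic efficiency = kcat / Km
= 143 / 47
= 3.0426 uM^-1*s^-1

3.0426 uM^-1*s^-1


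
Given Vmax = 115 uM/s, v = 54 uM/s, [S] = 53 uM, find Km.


Km = [S] * (Vmax - v) / v
Km = 53 * (115 - 54) / 54
Km = 59.8704 uM

59.8704 uM


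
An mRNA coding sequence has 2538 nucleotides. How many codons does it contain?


codons = nucleotides / 3
codons = 2538 / 3 = 846

846


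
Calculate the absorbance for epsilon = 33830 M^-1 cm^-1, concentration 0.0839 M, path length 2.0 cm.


A = epsilon * c * l
A = 33830 * 0.0839 * 2.0
A = 5676.674

5676.674


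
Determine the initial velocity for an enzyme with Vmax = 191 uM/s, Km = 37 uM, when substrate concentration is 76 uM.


v = Vmax * [S] / (Km + [S])
v = 191 * 76 / (37 + 76)
v = 128.4602 uM/s

128.4602 uM/s


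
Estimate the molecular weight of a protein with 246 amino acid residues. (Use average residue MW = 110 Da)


MW = n_residues * 110 Da
MW = 246 * 110
MW = 27060 Da

27060 Da


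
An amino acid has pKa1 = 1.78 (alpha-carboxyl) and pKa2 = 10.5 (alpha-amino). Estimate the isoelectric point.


pI = (pKa1 + pKa2) / 2
pI = (1.78 + 10.5) / 2
pI = 6.14

6.14


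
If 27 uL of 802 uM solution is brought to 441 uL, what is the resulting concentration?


C2 = C1 * V1 / V2
C2 = 802 * 27 / 441
C2 = 49.102 uM

49.102 uM


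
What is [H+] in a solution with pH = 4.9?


[H+] = 10^(-pH)
[H+] = 10^(-4.9)
[H+] = 1.259e-05 M

1.259e-05 M


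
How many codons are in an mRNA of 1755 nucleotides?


codons = nucleotides / 3
codons = 1755 / 3 = 585

585


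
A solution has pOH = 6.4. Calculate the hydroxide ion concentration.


[OH-] = 10^(-pOH)
[OH-] = 10^(-6.4)
[OH-] = 3.981e-07 M

3.981e-07 M


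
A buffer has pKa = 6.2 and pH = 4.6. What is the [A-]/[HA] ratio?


[A-]/[HA] = 10^(pH - pKa)
= 10^(4.6 - 6.2)
= 0.0251

0.0251


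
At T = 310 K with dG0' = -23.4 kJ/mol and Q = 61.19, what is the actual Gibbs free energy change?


dG = dG0' + RT * ln(Q) / 1000
dG = -23.4 + 8.314 * 310 * ln(61.19) / 1000
dG = -12.7969 kJ/mol

-12.7969 kJ/mol


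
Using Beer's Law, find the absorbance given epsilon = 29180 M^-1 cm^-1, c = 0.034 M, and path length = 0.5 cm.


A = epsilon * c * l
A = 29180 * 0.034 * 0.5
A = 496.06

496.06


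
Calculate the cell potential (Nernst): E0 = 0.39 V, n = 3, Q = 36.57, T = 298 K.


E = E0 - (RT/nF) * ln(Q)
E = 0.39 - (8.314 * 298 / (3 * 96485)) * ln(36.57)
E = 0.3592 V

0.3592 V


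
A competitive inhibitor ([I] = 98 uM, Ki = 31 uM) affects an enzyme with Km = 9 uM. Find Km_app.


Km_app = Km * (1 + [I]/Ki)
Km_app = 9 * (1 + 98/31)
Km_app = 37.4516 uM

37.4516 uM


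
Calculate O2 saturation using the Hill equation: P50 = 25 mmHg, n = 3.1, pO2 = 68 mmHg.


Y = pO2^n / (P50^n + pO2^n)
Y = 68^3.1 / (25^3.1 + 68^3.1)
Y = 95.7%

95.7%


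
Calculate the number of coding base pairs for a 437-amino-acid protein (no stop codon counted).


Each amino acid = 1 codon = 3 bp
bp = 437 * 3 = 1311 bp

1311 bp


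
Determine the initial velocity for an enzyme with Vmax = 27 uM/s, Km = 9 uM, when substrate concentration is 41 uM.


v = Vmax * [S] / (Km + [S])
v = 27 * 41 / (9 + 41)
v = 22.14 uM/s

22.14 uM/s


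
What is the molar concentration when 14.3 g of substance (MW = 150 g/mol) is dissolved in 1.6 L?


C = (mass / MW) / volume
C = (14.3 / 150) / 1.6
C = 0.0596 M

0.0596 M


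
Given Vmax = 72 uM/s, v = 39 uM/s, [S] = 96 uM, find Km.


Km = [S] * (Vmax - v) / v
Km = 96 * (72 - 39) / 39
Km = 81.2308 uM

81.2308 uM


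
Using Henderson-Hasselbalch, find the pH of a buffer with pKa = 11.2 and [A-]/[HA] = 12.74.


pH = pKa + log10([A-]/[HA])
pH = 11.2 + log10(12.74)
pH = 12.3052

12.3052


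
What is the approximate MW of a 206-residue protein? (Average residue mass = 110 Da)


MW = n_residues * 110 Da
MW = 206 * 110
MW = 22660 Da

22660 Da


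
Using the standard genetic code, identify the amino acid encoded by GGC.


Standard genetic code lookup.
Codon GGC -> Gly

Gly


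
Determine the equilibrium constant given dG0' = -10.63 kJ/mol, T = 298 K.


Keq = exp(-dG0 * 1000 / (R * T))
Keq = exp(-(-10.63) * 1000 / (8.314 * 298))
Keq = 73.0023

73.0023


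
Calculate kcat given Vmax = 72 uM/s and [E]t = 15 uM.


kcat = Vmax / [E]t
kcat = 72 / 15
kcat = 4.8 s^-1

4.8 s^-1


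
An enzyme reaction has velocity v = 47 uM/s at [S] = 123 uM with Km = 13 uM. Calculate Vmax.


Vmax = v * (Km + [S]) / [S]
Vmax = 47 * (13 + 123) / 123
Vmax = 51.9675 uM/s

51.9675 uM/s


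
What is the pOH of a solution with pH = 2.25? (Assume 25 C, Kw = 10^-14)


pOH = 14 - pH
pOH = 14 - 2.25
pOH = 11.75

11.75


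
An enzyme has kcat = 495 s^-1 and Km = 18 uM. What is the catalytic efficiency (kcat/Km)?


Catalytic efficiency = kcat / Km
= 495 / 18
= 27.5 uM^-1*s^-1

27.5 uM^-1*s^-1


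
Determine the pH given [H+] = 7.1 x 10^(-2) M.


pH = -log10([H+])
pH = -log10(7.1 x 10^(-2))
pH = 1.1487

1.1487


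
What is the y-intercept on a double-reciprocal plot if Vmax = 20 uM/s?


y-intercept = 1/Vmax
= 1/20
= 0.05 s/uM

0.05 s/uM


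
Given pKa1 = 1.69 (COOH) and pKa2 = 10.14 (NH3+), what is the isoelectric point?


pI = (pKa1 + pKa2) / 2
pI = (1.69 + 10.14) / 2
pI = 5.915

5.915


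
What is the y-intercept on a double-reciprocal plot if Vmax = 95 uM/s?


y-intercept = 1/Vmax
= 1/95
= 0.0105 s/uM

0.0105 s/uM


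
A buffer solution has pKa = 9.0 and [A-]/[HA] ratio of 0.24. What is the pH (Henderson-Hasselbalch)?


pH = pKa + log10([A-]/[HA])
pH = 9.0 + log10(0.24)
pH = 8.3802

8.3802


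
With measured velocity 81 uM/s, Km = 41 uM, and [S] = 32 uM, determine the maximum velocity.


Vmax = v * (Km + [S]) / [S]
Vmax = 81 * (41 + 32) / 32
Vmax = 184.7812 uM/s

184.7812 uM/s


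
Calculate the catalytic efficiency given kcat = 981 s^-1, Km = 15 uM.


Catalytic efficiency = kcat / Km
= 981 / 15
= 65.4 uM^-1*s^-1

65.4 uM^-1*s^-1


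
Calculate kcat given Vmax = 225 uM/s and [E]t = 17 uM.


kcat = Vmax / [E]t
kcat = 225 / 17
kcat = 13.2353 s^-1

13.2353 s^-1


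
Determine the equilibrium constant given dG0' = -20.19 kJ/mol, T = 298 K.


Keq = exp(-dG0 * 1000 / (R * T))
Keq = exp(-(-20.19) * 1000 / (8.314 * 298))
Keq = 3460.2886

3460.2886


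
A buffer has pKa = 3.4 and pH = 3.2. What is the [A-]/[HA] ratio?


[A-]/[HA] = 10^(pH - pKa)
= 10^(3.2 - 3.4)
= 0.631

0.631


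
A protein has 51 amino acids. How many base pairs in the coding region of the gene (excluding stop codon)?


Each amino acid = 1 codon = 3 bp
bp = 51 * 3 = 153 bp

153 bp


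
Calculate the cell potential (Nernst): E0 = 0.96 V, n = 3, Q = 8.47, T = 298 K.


E = E0 - (RT/nF) * ln(Q)
E = 0.96 - (8.314 * 298 / (3 * 96485)) * ln(8.47)
E = 0.9417 V

0.9417 V


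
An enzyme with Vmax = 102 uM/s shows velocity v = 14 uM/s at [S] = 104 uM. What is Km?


Km = [S] * (Vmax - v) / v
Km = 104 * (102 - 14) / 14
Km = 653.7143 uM

653.7143 uM


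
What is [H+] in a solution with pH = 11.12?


[H+] = 10^(-pH)
[H+] = 10^(-11.12)
[H+] = 7.586e-12 M

7.586e-12 M


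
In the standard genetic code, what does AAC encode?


Standard genetic code lookup.
Codon AAC -> Asn

Asn


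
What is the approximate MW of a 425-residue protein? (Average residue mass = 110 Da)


MW = n_residues * 110 Da
MW = 425 * 110
MW = 46750 Da

46750 Da


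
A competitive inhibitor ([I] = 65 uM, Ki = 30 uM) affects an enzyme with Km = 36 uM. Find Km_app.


Km_app = Km * (1 + [I]/Ki)
Km_app = 36 * (1 + 65/30)
Km_app = 114.0 uM

114.0 uM


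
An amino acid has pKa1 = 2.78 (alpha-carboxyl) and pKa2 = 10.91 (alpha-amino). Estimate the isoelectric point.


pI = (pKa1 + pKa2) / 2
pI = (2.78 + 10.91) / 2
pI = 6.845

6.845


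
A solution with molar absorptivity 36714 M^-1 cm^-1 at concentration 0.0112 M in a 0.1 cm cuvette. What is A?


A = epsilon * c * l
A = 36714 * 0.0112 * 0.1
A = 41.1197

41.1197


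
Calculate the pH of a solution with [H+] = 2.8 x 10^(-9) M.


pH = -log10([H+])
pH = -log10(2.8 x 10^(-9))
pH = 8.5528

8.5528


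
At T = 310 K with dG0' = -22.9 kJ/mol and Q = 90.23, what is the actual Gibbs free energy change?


dG = dG0' + RT * ln(Q) / 1000
dG = -22.9 + 8.314 * 310 * ln(90.23) / 1000
dG = -11.2959 kJ/mol

-11.2959 kJ/mol


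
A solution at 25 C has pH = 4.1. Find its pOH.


pOH = 14 - pH
pOH = 14 - 4.1
pOH = 9.9

9.9


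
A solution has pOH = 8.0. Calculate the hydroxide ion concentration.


[OH-] = 10^(-pOH)
[OH-] = 10^(-8.0)
[OH-] = 1.000e-08 M

1.000e-08 M


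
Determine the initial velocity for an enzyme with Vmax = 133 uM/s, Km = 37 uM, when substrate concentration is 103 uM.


v = Vmax * [S] / (Km + [S])
v = 133 * 103 / (37 + 103)
v = 97.85 uM/s

97.85 uM/s


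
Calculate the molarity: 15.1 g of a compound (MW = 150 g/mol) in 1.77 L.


C = (mass / MW) / volume
C = (15.1 / 150) / 1.77
C = 0.0569 M

0.0569 M


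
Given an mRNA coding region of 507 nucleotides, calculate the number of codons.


codons = nucleotides / 3
codons = 507 / 3 = 169

169


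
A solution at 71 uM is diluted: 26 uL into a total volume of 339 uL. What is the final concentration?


C2 = C1 * V1 / V2
C2 = 71 * 26 / 339
C2 = 5.4454 uM

5.4454 uM


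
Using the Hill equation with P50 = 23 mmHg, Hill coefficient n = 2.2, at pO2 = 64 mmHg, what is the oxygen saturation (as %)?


Y = pO2^n / (P50^n + pO2^n)
Y = 64^2.2 / (23^2.2 + 64^2.2)
Y = 90.48%

90.48%


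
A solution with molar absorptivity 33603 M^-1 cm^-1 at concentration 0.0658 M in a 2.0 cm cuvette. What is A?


A = epsilon * c * l
A = 33603 * 0.0658 * 2.0
A = 4422.1548

4422.1548


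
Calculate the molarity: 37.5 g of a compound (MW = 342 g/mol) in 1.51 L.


C = (mass / MW) / volume
C = (37.5 / 342) / 1.51
C = 0.0726 M

0.0726 M


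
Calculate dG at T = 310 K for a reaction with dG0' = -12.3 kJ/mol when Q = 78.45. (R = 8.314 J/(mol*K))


dG = dG0' + RT * ln(Q) / 1000
dG = -12.3 + 8.314 * 310 * ln(78.45) / 1000
dG = -1.0565 kJ/mol

-1.0565 kJ/mol


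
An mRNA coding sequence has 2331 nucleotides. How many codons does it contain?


codons = nucleotides / 3
codons = 2331 / 3 = 777

777


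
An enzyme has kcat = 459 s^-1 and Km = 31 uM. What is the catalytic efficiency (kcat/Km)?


Catalytic efficiency = kcat / Km
= 459 / 31
= 14.8065 uM^-1*s^-1

14.8065 uM^-1*s^-1


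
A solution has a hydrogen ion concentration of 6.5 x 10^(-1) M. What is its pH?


pH = -log10([H+])
pH = -log10(6.5 x 10^(-1))
pH = 0.1871

0.1871


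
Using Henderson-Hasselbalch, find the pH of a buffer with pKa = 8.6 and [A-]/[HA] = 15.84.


pH = pKa + log10([A-]/[HA])
pH = 8.6 + log10(15.84)
pH = 9.7998

9.7998


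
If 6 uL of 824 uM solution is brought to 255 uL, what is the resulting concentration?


C2 = C1 * V1 / V2
C2 = 824 * 6 / 255
C2 = 19.3882 uM

19.3882 uM


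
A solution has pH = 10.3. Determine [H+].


[H+] = 10^(-pH)
[H+] = 10^(-10.3)
[H+] = 5.012e-11 M

5.012e-11 M


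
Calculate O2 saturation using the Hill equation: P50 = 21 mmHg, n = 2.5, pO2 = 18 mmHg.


Y = pO2^n / (P50^n + pO2^n)
Y = 18^2.5 / (21^2.5 + 18^2.5)
Y = 40.48%

40.48%


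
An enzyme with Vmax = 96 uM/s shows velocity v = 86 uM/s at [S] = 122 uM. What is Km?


Km = [S] * (Vmax - v) / v
Km = 122 * (96 - 86) / 86
Km = 14.186 uM

14.186 uM


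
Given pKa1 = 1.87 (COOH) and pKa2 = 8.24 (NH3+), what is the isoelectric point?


pI = (pKa1 + pKa2) / 2
pI = (1.87 + 8.24) / 2
pI = 5.055

5.055


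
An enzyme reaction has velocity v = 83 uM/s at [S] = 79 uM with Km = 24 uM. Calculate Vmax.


Vmax = v * (Km + [S]) / [S]
Vmax = 83 * (24 + 79) / 79
Vmax = 108.2152 uM/s

108.2152 uM/s


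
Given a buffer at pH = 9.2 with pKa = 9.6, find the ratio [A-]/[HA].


[A-]/[HA] = 10^(pH - pKa)
= 10^(9.2 - 9.6)
= 0.3981

0.3981


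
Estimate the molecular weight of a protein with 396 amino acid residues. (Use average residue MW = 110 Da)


MW = n_residues * 110 Da
MW = 396 * 110
MW = 43560 Da

43560 Da


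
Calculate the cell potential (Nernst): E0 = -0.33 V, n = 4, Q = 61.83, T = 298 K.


E = E0 - (RT/nF) * ln(Q)
E = -0.33 - (8.314 * 298 / (4 * 96485)) * ln(61.83)
E = -0.3565 V

-0.3565 V


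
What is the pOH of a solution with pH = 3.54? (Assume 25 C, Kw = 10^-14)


pOH = 14 - pH
pOH = 14 - 3.54
pOH = 10.46

10.46


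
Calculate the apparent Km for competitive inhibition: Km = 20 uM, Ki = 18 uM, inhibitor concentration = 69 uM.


Km_app = Km * (1 + [I]/Ki)
Km_app = 20 * (1 + 69/18)
Km_app = 96.6667 uM

96.6667 uM


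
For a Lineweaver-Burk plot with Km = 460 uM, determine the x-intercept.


x-intercept = -1/Km
= -1/460
= -0.0022 1/uM

-0.0022 1/uM


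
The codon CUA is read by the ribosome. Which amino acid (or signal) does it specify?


Standard genetic code lookup.
Codon CUA -> Leu

Leu


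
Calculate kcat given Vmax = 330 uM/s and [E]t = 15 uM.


kcat = Vmax / [E]t
kcat = 330 / 15
kcat = 22.0 s^-1

22.0 s^-1


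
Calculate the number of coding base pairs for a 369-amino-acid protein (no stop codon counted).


Each amino acid = 1 codon = 3 bp
bp = 369 * 3 = 1107 bp

1107 bp


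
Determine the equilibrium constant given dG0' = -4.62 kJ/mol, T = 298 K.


Keq = exp(-dG0 * 1000 / (R * T))
Keq = exp(-(-4.62) * 1000 / (8.314 * 298))
Keq = 6.4542

6.4542


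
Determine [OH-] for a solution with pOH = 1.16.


[OH-] = 10^(-pOH)
[OH-] = 10^(-1.16)
[OH-] = 0.0692 M

0.0692 M


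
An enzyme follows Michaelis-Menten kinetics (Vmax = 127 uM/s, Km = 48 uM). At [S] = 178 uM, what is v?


v = Vmax * [S] / (Km + [S])
v = 127 * 178 / (48 + 178)
v = 100.0265 uM/s

100.0265 uM/s


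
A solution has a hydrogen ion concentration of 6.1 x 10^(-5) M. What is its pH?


pH = -log10([H+])
pH = -log10(6.1 x 10^(-5))
pH = 4.2147

4.2147


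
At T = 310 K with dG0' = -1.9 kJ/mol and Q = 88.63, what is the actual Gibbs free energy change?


dG = dG0' + RT * ln(Q) / 1000
dG = -1.9 + 8.314 * 310 * ln(88.63) / 1000
dG = 9.658 kJ/mol

9.658 kJ/mol
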